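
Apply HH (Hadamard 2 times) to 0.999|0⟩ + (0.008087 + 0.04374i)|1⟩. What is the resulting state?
0.999|0⟩ + (0.008087 + 0.04374i)|1⟩

H² = I, so an even number of Hadamards cancels: H^2 = I and the state is unchanged.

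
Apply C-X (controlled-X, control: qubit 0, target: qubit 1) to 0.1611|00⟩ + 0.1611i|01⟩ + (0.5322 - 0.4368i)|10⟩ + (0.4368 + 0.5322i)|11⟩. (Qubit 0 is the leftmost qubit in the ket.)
0.1611|00⟩ + 0.1611i|01⟩ + (0.4368 + 0.5322i)|10⟩ + (0.5322 - 0.4368i)|11⟩

C-X leaves the control-|0⟩ kets |00⟩, |01⟩ unchanged and applies X to qubit 1 on the control-|1⟩ pair (|10⟩, |11⟩).
X = [[0, 1], [1, 0]].
With a = amp(|10⟩) = (0.5322 - 0.4368i) and b = amp(|11⟩) = (0.4368 + 0.5322i):
new amp(|10⟩) = (1)·b = (0.4368 + 0.5322i)
new amp(|11⟩) = (1)·a = (0.5322 - 0.4368i)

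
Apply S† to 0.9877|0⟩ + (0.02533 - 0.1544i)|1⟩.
0.9877|0⟩ + (-0.1544 - 0.02533i)|1⟩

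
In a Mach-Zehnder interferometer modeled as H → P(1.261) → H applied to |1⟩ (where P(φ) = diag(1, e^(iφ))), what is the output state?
(0.3476 - 0.4762i)|0⟩ + (0.6524 + 0.4762i)|1⟩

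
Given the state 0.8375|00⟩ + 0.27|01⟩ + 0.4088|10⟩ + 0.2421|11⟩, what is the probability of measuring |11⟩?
0.05861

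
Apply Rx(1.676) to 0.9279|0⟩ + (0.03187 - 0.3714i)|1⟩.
(0.3447 - 0.02369i)|0⟩ + (0.02132 - 0.9382i)|1⟩

Rx(1.676) = [[cos(θ/2), −i·sin(θ/2)], [−i·sin(θ/2), cos(θ/2)]]; θ = 1.676, cos(θ/2) ≈ 0.668951, sin(θ/2) ≈ 0.743307.
With a = amp(|0⟩) = 0.9279 and b = amp(|1⟩) = (0.03187 - 0.3714i):
new amp(|0⟩) = (0.668951)·a + (-0.743307i)·b = (0.3447 - 0.02369i)
new amp(|1⟩) = (-0.743307i)·a + (0.668951)·b = (0.02132 - 0.9382i)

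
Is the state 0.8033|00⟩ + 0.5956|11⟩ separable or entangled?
Entangled

Writing the state as a|00⟩ + b|01⟩ + c|10⟩ + d|11⟩, it is a product state iff ad − bc = 0.
Here (a, b, c, d) = (0.8033, 0, 0, 0.5956): ad − bc = (0.8033)(0.5956) − (0)(0) = 0.4784 ≠ 0, so the state is entangled.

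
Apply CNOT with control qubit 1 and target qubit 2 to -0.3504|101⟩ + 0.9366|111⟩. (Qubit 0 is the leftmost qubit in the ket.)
-0.3504|101⟩ + 0.9366|110⟩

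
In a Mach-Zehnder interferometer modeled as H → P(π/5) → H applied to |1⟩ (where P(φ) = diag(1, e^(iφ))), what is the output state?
(0.09549 - 0.2939i)|0⟩ + (0.9045 + 0.2939i)|1⟩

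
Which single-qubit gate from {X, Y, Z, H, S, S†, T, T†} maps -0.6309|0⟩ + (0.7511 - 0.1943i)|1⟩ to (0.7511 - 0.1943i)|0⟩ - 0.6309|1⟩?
X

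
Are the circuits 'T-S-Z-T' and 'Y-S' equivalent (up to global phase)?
No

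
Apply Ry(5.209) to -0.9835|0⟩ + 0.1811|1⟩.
0.7524|0⟩ - 0.6588|1⟩

Ry(5.209) = [[cos(θ/2), −sin(θ/2)], [sin(θ/2), cos(θ/2)]]; θ = 5.209, cos(θ/2) ≈ -0.8592, sin(θ/2) ≈ 0.51164.
With a = amp(|0⟩) = -0.9835 and b = amp(|1⟩) = 0.1811:
new amp(|0⟩) = (-0.8592)·a + (-0.51164)·b = 0.7524
new amp(|1⟩) = (0.51164)·a + (-0.8592)·b = -0.6588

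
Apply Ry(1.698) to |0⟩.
0.6607|0⟩ + 0.7506|1⟩

Ry(1.698) = [[cos(θ/2), −sin(θ/2)], [sin(θ/2), cos(θ/2)]]; θ = 1.698, cos(θ/2) ≈ 0.660734, sin(θ/2) ≈ 0.75062.
With a = amp(|0⟩) = 1 and b = amp(|1⟩) = 0:
new amp(|0⟩) = (0.660734)·a + (-0.75062)·b = 0.6607
new amp(|1⟩) = (0.75062)·a + (0.660734)·b = 0.7506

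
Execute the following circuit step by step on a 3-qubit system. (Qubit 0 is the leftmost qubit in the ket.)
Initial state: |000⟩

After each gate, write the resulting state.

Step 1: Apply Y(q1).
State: i|010⟩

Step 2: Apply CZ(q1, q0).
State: i|010⟩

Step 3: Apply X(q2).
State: i|011⟩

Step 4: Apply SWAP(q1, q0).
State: i|101⟩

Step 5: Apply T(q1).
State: i|101⟩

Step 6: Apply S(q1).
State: i|101⟩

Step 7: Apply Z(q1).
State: i|101⟩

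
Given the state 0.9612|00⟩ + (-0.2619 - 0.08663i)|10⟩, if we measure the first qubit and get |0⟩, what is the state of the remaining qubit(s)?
|0⟩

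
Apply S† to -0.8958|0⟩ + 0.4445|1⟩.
-0.8958|0⟩ - 0.4445i|1⟩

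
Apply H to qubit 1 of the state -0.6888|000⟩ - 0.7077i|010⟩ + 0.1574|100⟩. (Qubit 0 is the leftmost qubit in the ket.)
(-0.4871 - 0.5004i)|000⟩ + (-0.4871 + 0.5004i)|010⟩ + 0.1113|100⟩ + 0.1113|110⟩

H on qubit 1 mixes each pair of kets that differ only in qubit 1: amplitudes (a, b) of (|…0…⟩, |…1…⟩) become ((a + b)/√2, (a − b)/√2). Kets absent from the input have amplitude 0.
(|000⟩, |010⟩): (a, b) = (-0.6888, -0.7077i) → ((-0.4871 - 0.5004i), (-0.4871 + 0.5004i))
(|100⟩, |110⟩): (a, b) = (0.1574, 0) → (0.1113, 0.1113)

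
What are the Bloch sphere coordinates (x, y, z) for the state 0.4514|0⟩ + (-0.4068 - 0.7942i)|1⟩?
(-0.3673, -0.717, -0.5925)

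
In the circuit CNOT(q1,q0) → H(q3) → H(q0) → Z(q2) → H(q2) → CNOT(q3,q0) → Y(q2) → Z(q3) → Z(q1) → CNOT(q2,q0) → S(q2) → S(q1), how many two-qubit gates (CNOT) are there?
3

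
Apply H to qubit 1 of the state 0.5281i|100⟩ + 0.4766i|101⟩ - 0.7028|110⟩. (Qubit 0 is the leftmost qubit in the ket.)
(-0.497 + 0.3734i)|100⟩ + 0.337i|101⟩ + (0.497 + 0.3734i)|110⟩ + 0.337i|111⟩

H on qubit 1 mixes each pair of kets that differ only in qubit 1: amplitudes (a, b) of (|…0…⟩, |…1…⟩) become ((a + b)/√2, (a − b)/√2). Kets absent from the input have amplitude 0.
(|100⟩, |110⟩): (a, b) = (0.5281i, -0.7028) → ((-0.497 + 0.3734i), (0.497 + 0.3734i))
(|101⟩, |111⟩): (a, b) = (0.4766i, 0) → (0.337i, 0.337i)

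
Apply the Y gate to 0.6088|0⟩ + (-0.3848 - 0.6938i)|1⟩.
(-0.6938 + 0.3848i)|0⟩ + 0.6088i|1⟩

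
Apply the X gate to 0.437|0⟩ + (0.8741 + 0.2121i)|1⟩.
(0.8741 + 0.2121i)|0⟩ + 0.437|1⟩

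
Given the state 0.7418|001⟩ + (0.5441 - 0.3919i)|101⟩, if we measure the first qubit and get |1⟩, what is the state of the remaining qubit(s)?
(0.8114 - 0.5845i)|01⟩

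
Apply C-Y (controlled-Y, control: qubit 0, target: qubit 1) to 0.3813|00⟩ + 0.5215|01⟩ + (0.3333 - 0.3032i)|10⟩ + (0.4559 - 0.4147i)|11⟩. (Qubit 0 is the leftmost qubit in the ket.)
0.3813|00⟩ + 0.5215|01⟩ + (-0.4147 - 0.4559i)|10⟩ + (0.3032 + 0.3333i)|11⟩

C-Y leaves the control-|0⟩ kets |00⟩, |01⟩ unchanged and applies Y to qubit 1 on the control-|1⟩ pair (|10⟩, |11⟩).
Y = [[0, -i], [i, 0]].
With a = amp(|10⟩) = (0.3333 - 0.3032i) and b = amp(|11⟩) = (0.4559 - 0.4147i):
new amp(|10⟩) = (-i)·b = (-0.4147 - 0.4559i)
new amp(|11⟩) = (i)·a = (0.3032 + 0.3333i)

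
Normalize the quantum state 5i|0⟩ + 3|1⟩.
0.8575i|0⟩ + 0.5145|1⟩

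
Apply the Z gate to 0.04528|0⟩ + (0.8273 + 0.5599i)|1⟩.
0.04528|0⟩ + (-0.8273 - 0.5599i)|1⟩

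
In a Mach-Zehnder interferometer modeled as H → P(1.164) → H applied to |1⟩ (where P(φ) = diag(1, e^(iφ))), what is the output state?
(0.3022 - 0.4592i)|0⟩ + (0.6978 + 0.4592i)|1⟩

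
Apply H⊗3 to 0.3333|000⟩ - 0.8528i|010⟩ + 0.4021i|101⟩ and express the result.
(0.1178 - 0.1593i)|000⟩ + (0.1178 - 0.4437i)|001⟩ + (0.1178 + 0.4437i)|010⟩ + (0.1178 + 0.1593i)|011⟩ + (0.1178 - 0.4437i)|100⟩ + (0.1178 - 0.1593i)|101⟩ + (0.1178 + 0.1593i)|110⟩ + (0.1178 + 0.4437i)|111⟩

H⊗3 gives amp(|y⟩) = (1/2√2) Σ_x (−1)^(x·y) amp(|x⟩), where x·y is the number of positions in which both x and y have a 1.
|000⟩: (0.3333 - 0.8528i + 0.4021i)/(2√2) = (0.1178 - 0.1593i)
|001⟩: (0.3333 - 0.8528i - 0.4021i)/(2√2) = (0.1178 - 0.4437i)
|010⟩: (0.3333 + 0.8528i + 0.4021i)/(2√2) = (0.1178 + 0.4437i)
|011⟩: (0.3333 + 0.8528i - 0.4021i)/(2√2) = (0.1178 + 0.1593i)
|100⟩: (0.3333 - 0.8528i - 0.4021i)/(2√2) = (0.1178 - 0.4437i)
|101⟩: (0.3333 - 0.8528i + 0.4021i)/(2√2) = (0.1178 - 0.1593i)
|110⟩: (0.3333 + 0.8528i - 0.4021i)/(2√2) = (0.1178 + 0.1593i)
|111⟩: (0.3333 + 0.8528i + 0.4021i)/(2√2) = (0.1178 + 0.4437i)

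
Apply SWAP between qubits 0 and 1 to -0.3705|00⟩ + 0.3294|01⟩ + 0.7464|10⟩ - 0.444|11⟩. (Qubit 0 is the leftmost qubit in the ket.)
-0.3705|00⟩ + 0.7464|01⟩ + 0.3294|10⟩ - 0.444|11⟩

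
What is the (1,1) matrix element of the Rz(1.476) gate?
(0.7398 + 0.6728i)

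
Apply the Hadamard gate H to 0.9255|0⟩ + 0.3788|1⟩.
0.9223|0⟩ + 0.3866|1⟩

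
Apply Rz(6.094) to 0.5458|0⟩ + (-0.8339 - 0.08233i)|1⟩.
(-0.5434 - 0.05155i)|0⟩ + (0.8379 + 0.003199i)|1⟩

Rz(6.094) = [[e^(−iθ/2), 0], [0, e^(iθ/2)]] with e^(±iθ/2) = cos(θ/2) ± i·sin(θ/2); θ = 6.094, cos(θ/2) ≈ -0.995529, sin(θ/2) ≈ 0.0944517.
With a = amp(|0⟩) = 0.5458 and b = amp(|1⟩) = (-0.8339 - 0.08233i):
new amp(|0⟩) = (-0.995529 - 0.0944517i)·a = (-0.5434 - 0.05155i)
new amp(|1⟩) = (-0.995529 + 0.0944517i)·b = (0.8379 + 0.003199i)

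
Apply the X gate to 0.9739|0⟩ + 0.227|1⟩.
0.227|0⟩ + 0.9739|1⟩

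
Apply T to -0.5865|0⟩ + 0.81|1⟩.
-0.5865|0⟩ + (0.5728 + 0.5728i)|1⟩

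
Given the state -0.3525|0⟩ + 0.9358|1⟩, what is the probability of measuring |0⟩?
0.1243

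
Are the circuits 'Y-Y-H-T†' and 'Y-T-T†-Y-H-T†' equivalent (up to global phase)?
Yes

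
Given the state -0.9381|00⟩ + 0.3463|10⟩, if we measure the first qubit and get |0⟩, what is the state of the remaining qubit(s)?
-|0⟩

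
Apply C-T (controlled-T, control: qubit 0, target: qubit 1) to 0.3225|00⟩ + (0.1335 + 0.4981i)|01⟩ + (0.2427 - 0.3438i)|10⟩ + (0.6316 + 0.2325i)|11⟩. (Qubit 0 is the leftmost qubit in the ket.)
0.3225|00⟩ + (0.1335 + 0.4981i)|01⟩ + (0.2427 - 0.3438i)|10⟩ + (0.2822 + 0.611i)|11⟩

C-T leaves the control-|0⟩ kets |00⟩, |01⟩ unchanged and applies T to qubit 1 on the control-|1⟩ pair (|10⟩, |11⟩).
T = [[1, 0], [0, (1/√2 + (1/√2)i)]].
With a = amp(|10⟩) = (0.2427 - 0.3438i) and b = amp(|11⟩) = (0.6316 + 0.2325i):
new amp(|10⟩) = (1)·a = (0.2427 - 0.3438i)
new amp(|11⟩) = (1/√2 + (1/√2)i)·b = (0.2822 + 0.611i)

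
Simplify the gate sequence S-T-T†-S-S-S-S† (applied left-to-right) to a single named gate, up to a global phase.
S†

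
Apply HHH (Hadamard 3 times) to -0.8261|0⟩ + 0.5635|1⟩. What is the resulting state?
-0.1857|0⟩ - 0.9826|1⟩

H² = I, so H^3 = H: a single Hadamard. With (a, b) = (-0.8261, 0.5635), H gives ((a + b)/√2, (a − b)/√2) = (-0.1857, -0.9826).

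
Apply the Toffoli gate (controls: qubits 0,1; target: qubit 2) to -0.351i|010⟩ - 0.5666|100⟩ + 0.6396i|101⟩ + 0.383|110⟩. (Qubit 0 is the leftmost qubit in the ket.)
-0.351i|010⟩ - 0.5666|100⟩ + 0.6396i|101⟩ + 0.383|111⟩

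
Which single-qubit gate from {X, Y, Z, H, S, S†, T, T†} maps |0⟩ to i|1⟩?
Y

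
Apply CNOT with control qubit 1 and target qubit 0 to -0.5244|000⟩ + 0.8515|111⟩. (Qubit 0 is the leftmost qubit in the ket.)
-0.5244|000⟩ + 0.8515|011⟩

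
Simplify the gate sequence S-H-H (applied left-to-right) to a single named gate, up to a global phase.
S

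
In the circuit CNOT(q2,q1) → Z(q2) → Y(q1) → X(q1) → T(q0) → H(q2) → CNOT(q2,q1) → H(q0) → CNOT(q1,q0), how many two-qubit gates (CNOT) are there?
3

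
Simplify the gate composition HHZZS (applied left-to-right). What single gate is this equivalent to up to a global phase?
S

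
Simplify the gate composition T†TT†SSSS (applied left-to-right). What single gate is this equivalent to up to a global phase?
T†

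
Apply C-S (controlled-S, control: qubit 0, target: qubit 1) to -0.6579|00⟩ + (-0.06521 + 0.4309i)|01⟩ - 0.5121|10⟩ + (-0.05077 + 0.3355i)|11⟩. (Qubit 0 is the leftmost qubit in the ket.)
-0.6579|00⟩ + (-0.06521 + 0.4309i)|01⟩ - 0.5121|10⟩ + (-0.3355 - 0.05077i)|11⟩

C-S leaves the control-|0⟩ kets |00⟩, |01⟩ unchanged and applies S to qubit 1 on the control-|1⟩ pair (|10⟩, |11⟩).
S = [[1, 0], [0, i]].
With a = amp(|10⟩) = -0.5121 and b = amp(|11⟩) = (-0.05077 + 0.3355i):
new amp(|10⟩) = (1)·a = -0.5121
new amp(|11⟩) = (i)·b = (-0.3355 - 0.05077i)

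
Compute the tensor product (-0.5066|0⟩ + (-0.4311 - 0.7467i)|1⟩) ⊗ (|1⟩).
-0.5066|01⟩ + (-0.4311 - 0.7467i)|11⟩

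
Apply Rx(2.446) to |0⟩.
0.3408|0⟩ - 0.9401i|1⟩

Rx(2.446) = [[cos(θ/2), −i·sin(θ/2)], [−i·sin(θ/2), cos(θ/2)]]; θ = 2.446, cos(θ/2) ≈ 0.340827, sin(θ/2) ≈ 0.940126.
With a = amp(|0⟩) = 1 and b = amp(|1⟩) = 0:
new amp(|0⟩) = (0.340827)·a + (-0.940126i)·b = 0.3408
new amp(|1⟩) = (-0.940126i)·a + (0.340827)·b = -0.9401i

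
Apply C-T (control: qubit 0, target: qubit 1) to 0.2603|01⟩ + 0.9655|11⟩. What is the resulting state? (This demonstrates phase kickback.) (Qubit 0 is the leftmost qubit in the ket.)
0.2603|01⟩ + (0.6827 + 0.6827i)|11⟩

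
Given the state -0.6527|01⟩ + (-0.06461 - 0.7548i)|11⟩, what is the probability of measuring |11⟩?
0.5739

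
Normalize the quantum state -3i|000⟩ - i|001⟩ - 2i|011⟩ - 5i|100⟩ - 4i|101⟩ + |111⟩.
-0.4009i|000⟩ - 0.1336i|001⟩ - 0.2673i|011⟩ - 0.6682i|100⟩ - 0.5345i|101⟩ + 0.1336|111⟩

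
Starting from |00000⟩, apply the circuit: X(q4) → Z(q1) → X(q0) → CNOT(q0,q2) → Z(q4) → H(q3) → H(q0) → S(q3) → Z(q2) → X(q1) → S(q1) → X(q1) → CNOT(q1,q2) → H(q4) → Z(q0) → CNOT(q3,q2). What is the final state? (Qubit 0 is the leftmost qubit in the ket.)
-1/√8|00010⟩ + 1/√8|00011⟩ + (1/√8)i|00100⟩ - (1/√8)i|00101⟩ - 1/√8|10010⟩ + 1/√8|10011⟩ + (1/√8)i|10100⟩ - (1/√8)i|10101⟩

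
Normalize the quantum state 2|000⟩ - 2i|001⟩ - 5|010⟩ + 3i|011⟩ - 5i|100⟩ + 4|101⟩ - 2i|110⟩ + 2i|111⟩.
0.2097|000⟩ - 0.2097i|001⟩ - 0.5241|010⟩ + 0.3145i|011⟩ - 0.5241i|100⟩ + 0.4193|101⟩ - 0.2097i|110⟩ + 0.2097i|111⟩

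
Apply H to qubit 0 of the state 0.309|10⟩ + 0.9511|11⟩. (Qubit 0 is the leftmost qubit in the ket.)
0.2185|00⟩ + 0.6725|01⟩ - 0.2185|10⟩ - 0.6725|11⟩

H on qubit 0 mixes each pair of kets that differ only in qubit 0: amplitudes (a, b) of (|…0…⟩, |…1…⟩) become ((a + b)/√2, (a − b)/√2). Kets absent from the input have amplitude 0.
(|00⟩, |10⟩): (a, b) = (0, 0.309) → (0.2185, -0.2185)
(|01⟩, |11⟩): (a, b) = (0, 0.9511) → (0.6725, -0.6725)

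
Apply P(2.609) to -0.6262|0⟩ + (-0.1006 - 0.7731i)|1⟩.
-0.6262|0⟩ + (0.4792 + 0.6149i)|1⟩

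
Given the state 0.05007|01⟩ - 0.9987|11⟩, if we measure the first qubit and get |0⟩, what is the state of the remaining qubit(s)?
|1⟩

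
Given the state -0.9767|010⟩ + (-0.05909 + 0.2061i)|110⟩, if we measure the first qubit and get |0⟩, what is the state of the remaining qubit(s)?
-|10⟩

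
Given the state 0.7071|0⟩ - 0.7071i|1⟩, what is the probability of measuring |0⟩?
0.5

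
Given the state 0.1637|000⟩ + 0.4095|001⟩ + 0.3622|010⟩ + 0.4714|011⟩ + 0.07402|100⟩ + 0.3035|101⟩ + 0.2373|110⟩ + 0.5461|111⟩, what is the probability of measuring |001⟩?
0.1677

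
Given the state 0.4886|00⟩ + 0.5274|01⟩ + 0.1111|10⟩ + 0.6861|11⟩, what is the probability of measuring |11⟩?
0.4707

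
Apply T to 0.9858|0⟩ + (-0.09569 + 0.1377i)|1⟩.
0.9858|0⟩ + (-0.165 + 0.02971i)|1⟩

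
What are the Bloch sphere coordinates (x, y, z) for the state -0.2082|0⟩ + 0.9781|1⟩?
(-0.4073, 0, -0.9133)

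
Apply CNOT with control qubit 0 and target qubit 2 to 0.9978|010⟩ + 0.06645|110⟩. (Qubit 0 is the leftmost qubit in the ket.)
0.9978|010⟩ + 0.06645|111⟩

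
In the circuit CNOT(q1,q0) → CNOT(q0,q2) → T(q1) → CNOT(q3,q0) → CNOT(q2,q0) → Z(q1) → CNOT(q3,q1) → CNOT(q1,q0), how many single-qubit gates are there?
2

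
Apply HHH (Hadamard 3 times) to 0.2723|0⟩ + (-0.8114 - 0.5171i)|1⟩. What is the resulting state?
(-0.3812 - 0.3656i)|0⟩ + (0.7663 + 0.3656i)|1⟩

H² = I, so H^3 = H: a single Hadamard. With (a, b) = (0.2723, (-0.8114 - 0.5171i)), H gives ((a + b)/√2, (a − b)/√2) = ((-0.3812 - 0.3656i), (0.7663 + 0.3656i)).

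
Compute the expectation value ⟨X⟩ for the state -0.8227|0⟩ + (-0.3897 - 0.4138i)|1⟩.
0.6412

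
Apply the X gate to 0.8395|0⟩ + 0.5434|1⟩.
0.5434|0⟩ + 0.8395|1⟩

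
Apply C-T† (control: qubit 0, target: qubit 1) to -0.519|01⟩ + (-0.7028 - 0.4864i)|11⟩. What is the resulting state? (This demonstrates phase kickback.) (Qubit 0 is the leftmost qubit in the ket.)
-0.519|01⟩ + (-0.8409 + 0.153i)|11⟩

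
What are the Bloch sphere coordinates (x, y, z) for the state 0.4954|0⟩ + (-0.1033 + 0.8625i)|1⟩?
(-0.1023, 0.8546, -0.5092)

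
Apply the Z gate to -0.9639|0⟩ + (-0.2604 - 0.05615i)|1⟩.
-0.9639|0⟩ + (0.2604 + 0.05615i)|1⟩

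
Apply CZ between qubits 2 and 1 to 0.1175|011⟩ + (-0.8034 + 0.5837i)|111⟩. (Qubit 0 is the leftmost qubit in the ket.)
-0.1175|011⟩ + (0.8034 - 0.5837i)|111⟩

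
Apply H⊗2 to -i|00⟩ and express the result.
-(1/2)i|00⟩ - (1/2)i|01⟩ - (1/2)i|10⟩ - (1/2)i|11⟩

H⊗2 gives amp(|y⟩) = (1/2) Σ_x (−1)^(x·y) amp(|x⟩), where x·y is the number of positions in which both x and y have a 1.
|00⟩: (-i)/2 = -(1/2)i
|01⟩: (-i)/2 = -(1/2)i
|10⟩: (-i)/2 = -(1/2)i
|11⟩: (-i)/2 = -(1/2)i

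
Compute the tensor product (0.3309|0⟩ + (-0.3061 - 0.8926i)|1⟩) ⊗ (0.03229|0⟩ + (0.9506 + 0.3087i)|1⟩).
0.01068|00⟩ + (0.3146 + 0.1021i)|01⟩ + (-0.009884 - 0.02882i)|10⟩ + (-0.01543 - 0.943i)|11⟩

amp(|b₁b₂…⟩) = product of the factor amplitudes for bits b₁, b₂, …; only kets whose every factor amplitude is nonzero survive.
|00⟩: (0.3309)(0.03229) = 0.01068
|01⟩: (0.3309)(0.9506 + 0.3087i) = (0.3146 + 0.1021i)
|10⟩: (-0.3061 - 0.8926i)(0.03229) = (-0.009884 - 0.02882i)
|11⟩: (-0.3061 - 0.8926i)(0.9506 + 0.3087i) = (-0.01543 - 0.943i)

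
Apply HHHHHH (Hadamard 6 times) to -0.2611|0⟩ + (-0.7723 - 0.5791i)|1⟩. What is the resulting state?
-0.2611|0⟩ + (-0.7723 - 0.5791i)|1⟩

H² = I, so an even number of Hadamards cancels: H^6 = I and the state is unchanged.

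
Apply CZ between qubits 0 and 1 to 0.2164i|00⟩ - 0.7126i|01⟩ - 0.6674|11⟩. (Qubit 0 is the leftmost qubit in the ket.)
0.2164i|00⟩ - 0.7126i|01⟩ + 0.6674|11⟩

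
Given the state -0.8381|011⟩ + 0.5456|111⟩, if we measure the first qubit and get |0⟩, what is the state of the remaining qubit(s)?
-|11⟩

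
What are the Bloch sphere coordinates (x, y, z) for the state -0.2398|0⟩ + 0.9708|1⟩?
(-0.4656, 0, -0.8849)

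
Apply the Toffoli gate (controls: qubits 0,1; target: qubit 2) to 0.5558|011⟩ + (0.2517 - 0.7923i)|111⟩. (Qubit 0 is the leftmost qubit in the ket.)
0.5558|011⟩ + (0.2517 - 0.7923i)|110⟩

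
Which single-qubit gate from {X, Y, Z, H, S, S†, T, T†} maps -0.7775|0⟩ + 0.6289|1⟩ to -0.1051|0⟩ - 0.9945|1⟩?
H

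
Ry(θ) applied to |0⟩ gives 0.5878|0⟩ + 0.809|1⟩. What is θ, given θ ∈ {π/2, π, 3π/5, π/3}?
3π/5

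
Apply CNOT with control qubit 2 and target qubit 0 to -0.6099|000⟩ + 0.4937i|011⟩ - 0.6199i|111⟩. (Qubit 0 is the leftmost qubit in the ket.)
-0.6099|000⟩ - 0.6199i|011⟩ + 0.4937i|111⟩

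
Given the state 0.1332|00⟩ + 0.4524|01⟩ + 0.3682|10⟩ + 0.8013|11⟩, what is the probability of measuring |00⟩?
0.01774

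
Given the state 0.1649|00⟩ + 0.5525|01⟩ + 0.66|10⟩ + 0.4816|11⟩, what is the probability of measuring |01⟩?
0.3053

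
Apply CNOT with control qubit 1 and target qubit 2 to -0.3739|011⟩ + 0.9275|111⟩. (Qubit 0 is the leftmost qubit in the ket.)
-0.3739|010⟩ + 0.9275|110⟩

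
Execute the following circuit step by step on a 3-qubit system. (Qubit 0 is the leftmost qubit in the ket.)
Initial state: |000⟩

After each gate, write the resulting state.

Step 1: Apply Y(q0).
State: i|100⟩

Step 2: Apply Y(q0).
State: |000⟩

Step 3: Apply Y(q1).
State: i|010⟩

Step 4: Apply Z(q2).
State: i|010⟩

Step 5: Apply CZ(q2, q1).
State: i|010⟩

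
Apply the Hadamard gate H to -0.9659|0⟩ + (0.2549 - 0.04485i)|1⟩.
(-0.5028 - 0.03171i)|0⟩ + (-0.8632 + 0.03171i)|1⟩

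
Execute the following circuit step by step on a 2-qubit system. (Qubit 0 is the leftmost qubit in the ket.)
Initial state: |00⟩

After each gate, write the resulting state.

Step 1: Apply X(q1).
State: |01⟩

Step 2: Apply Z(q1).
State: -|01⟩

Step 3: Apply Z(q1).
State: |01⟩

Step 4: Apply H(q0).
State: 1/√2|01⟩ + 1/√2|11⟩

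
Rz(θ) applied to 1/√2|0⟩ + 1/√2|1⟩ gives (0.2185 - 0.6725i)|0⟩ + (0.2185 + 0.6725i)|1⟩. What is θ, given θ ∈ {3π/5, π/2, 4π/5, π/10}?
4π/5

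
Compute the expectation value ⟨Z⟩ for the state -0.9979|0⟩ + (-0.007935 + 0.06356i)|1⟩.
0.9917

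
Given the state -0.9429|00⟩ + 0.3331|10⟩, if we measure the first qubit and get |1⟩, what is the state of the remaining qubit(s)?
|0⟩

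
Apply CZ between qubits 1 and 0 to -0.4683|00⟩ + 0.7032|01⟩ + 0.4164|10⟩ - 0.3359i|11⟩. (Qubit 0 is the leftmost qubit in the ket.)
-0.4683|00⟩ + 0.7032|01⟩ + 0.4164|10⟩ + 0.3359i|11⟩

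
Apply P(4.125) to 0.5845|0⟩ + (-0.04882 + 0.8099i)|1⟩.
0.5845|0⟩ + (0.7012 - 0.4082i)|1⟩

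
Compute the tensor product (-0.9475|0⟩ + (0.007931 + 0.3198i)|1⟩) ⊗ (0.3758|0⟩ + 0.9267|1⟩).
-0.3561|00⟩ - 0.878|01⟩ + (0.00298 + 0.1202i)|10⟩ + (0.00735 + 0.2964i)|11⟩

amp(|b₁b₂…⟩) = product of the factor amplitudes for bits b₁, b₂, …; only kets whose every factor amplitude is nonzero survive.
|00⟩: (-0.9475)(0.3758) = -0.3561
|01⟩: (-0.9475)(0.9267) = -0.878
|10⟩: (0.007931 + 0.3198i)(0.3758) = (0.00298 + 0.1202i)
|11⟩: (0.007931 + 0.3198i)(0.9267) = (0.00735 + 0.2964i)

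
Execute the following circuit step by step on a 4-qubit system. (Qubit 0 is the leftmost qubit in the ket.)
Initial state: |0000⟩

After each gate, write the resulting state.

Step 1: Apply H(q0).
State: 1/√2|0000⟩ + 1/√2|1000⟩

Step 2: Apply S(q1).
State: 1/√2|0000⟩ + 1/√2|1000⟩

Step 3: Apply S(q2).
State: 1/√2|0000⟩ + 1/√2|1000⟩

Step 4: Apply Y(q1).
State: (1/√2)i|0100⟩ + (1/√2)i|1100⟩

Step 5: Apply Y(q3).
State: -1/√2|0101⟩ - 1/√2|1101⟩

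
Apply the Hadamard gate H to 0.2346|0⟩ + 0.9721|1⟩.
0.8533|0⟩ - 0.5215|1⟩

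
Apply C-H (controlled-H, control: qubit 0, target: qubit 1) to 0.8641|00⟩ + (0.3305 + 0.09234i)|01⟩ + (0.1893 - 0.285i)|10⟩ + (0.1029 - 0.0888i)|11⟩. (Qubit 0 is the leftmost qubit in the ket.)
0.8641|00⟩ + (0.3305 + 0.09234i)|01⟩ + (0.2066 - 0.2643i)|10⟩ + (0.06109 - 0.1387i)|11⟩

C-H leaves the control-|0⟩ kets |00⟩, |01⟩ unchanged and applies H to qubit 1 on the control-|1⟩ pair (|10⟩, |11⟩).
H = [[1/√2, 1/√2], [1/√2, -1/√2]].
With a = amp(|10⟩) = (0.1893 - 0.285i) and b = amp(|11⟩) = (0.1029 - 0.0888i):
new amp(|10⟩) = (1/√2)·a + (1/√2)·b = (0.2066 - 0.2643i)
new amp(|11⟩) = (1/√2)·a + (-1/√2)·b = (0.06109 - 0.1387i)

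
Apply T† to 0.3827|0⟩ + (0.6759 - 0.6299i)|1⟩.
0.3827|0⟩ + (0.03253 - 0.9233i)|1⟩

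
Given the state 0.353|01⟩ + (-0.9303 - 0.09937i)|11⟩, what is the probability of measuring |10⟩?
0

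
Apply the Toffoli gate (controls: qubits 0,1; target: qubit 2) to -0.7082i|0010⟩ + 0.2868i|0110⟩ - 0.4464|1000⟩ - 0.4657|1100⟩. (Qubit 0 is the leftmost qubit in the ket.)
-0.7082i|0010⟩ + 0.2868i|0110⟩ - 0.4464|1000⟩ - 0.4657|1110⟩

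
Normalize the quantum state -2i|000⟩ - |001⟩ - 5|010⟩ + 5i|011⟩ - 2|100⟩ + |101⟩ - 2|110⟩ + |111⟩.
-0.2481i|000⟩ - 0.124|001⟩ - 0.6202|010⟩ + 0.6202i|011⟩ - 0.2481|100⟩ + 0.124|101⟩ - 0.2481|110⟩ + 0.124|111⟩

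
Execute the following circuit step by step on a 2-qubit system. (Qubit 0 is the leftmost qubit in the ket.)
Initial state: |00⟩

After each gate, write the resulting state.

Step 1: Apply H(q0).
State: 1/√2|00⟩ + 1/√2|10⟩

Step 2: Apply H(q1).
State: 1/2|00⟩ + 1/2|01⟩ + 1/2|10⟩ + 1/2|11⟩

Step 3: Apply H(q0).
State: 1/√2|00⟩ + 1/√2|01⟩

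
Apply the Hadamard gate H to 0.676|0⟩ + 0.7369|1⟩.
0.9991|0⟩ - 0.04306|1⟩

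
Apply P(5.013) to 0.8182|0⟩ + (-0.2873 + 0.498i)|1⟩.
0.8182|0⟩ + (0.3906 + 0.4219i)|1⟩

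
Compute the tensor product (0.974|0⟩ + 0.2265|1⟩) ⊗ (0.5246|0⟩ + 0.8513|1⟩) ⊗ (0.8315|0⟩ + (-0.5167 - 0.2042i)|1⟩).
0.4249|000⟩ + (-0.264 - 0.1043i)|001⟩ + 0.6895|010⟩ + (-0.4284 - 0.1693i)|011⟩ + 0.0988|100⟩ + (-0.0614 - 0.02426i)|101⟩ + 0.1603|110⟩ + (-0.09963 - 0.03937i)|111⟩

amp(|b₁b₂…⟩) = product of the factor amplitudes for bits b₁, b₂, …; only kets whose every factor amplitude is nonzero survive.
|000⟩: (0.974)(0.5246)(0.8315) = 0.4249
|001⟩: (0.974)(0.5246)(-0.5167 - 0.2042i) = (-0.264 - 0.1043i)
|010⟩: (0.974)(0.8513)(0.8315) = 0.6895
|011⟩: (0.974)(0.8513)(-0.5167 - 0.2042i) = (-0.4284 - 0.1693i)
|100⟩: (0.2265)(0.5246)(0.8315) = 0.0988
|101⟩: (0.2265)(0.5246)(-0.5167 - 0.2042i) = (-0.0614 - 0.02426i)
|110⟩: (0.2265)(0.8513)(0.8315) = 0.1603
|111⟩: (0.2265)(0.8513)(-0.5167 - 0.2042i) = (-0.09963 - 0.03937i)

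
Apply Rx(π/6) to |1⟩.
-0.2588i|0⟩ + 0.9659|1⟩

Rx(π/6) = [[cos(θ/2), −i·sin(θ/2)], [−i·sin(θ/2), cos(θ/2)]]; θ = π/6, cos(θ/2) ≈ 0.965926, sin(θ/2) ≈ 0.258819.
With a = amp(|0⟩) = 0 and b = amp(|1⟩) = 1:
new amp(|0⟩) = (0.965926)·a + (-0.258819i)·b = -0.2588i
new amp(|1⟩) = (-0.258819i)·a + (0.965926)·b = 0.9659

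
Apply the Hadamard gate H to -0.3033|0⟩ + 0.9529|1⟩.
0.4593|0⟩ - 0.8883|1⟩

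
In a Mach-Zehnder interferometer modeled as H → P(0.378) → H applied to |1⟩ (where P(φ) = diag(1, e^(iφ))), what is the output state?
(0.0353 - 0.1845i)|0⟩ + (0.9647 + 0.1845i)|1⟩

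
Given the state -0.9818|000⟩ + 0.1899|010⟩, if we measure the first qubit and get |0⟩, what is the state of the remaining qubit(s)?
-0.9818|00⟩ + 0.1899|10⟩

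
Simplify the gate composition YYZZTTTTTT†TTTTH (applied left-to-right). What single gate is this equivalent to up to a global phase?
H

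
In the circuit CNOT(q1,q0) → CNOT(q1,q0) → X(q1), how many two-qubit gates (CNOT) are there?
2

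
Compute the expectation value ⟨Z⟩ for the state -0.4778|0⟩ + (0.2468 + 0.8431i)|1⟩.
-0.5434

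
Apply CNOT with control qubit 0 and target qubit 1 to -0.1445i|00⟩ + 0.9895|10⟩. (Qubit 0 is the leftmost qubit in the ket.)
-0.1445i|00⟩ + 0.9895|11⟩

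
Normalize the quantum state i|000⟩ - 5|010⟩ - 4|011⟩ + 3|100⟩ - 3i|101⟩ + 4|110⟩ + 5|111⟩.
0.0995i|000⟩ - 0.4975|010⟩ - 0.398|011⟩ + 0.2985|100⟩ - 0.2985i|101⟩ + 0.398|110⟩ + 0.4975|111⟩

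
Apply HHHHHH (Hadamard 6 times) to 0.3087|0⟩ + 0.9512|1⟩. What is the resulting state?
0.3087|0⟩ + 0.9512|1⟩

H² = I, so an even number of Hadamards cancels: H^6 = I and the state is unchanged.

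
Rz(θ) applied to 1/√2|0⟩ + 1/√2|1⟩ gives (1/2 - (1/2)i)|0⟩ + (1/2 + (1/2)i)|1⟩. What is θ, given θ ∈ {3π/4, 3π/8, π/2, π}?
π/2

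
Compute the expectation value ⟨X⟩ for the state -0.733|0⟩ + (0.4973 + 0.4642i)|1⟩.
-0.729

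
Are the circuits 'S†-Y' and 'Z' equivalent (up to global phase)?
No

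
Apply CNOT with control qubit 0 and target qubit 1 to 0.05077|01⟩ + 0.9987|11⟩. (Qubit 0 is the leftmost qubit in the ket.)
0.05077|01⟩ + 0.9987|10⟩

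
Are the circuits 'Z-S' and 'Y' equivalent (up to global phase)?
No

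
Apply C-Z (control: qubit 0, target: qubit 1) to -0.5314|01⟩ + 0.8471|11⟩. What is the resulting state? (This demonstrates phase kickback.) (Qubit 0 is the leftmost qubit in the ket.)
-0.5314|01⟩ - 0.8471|11⟩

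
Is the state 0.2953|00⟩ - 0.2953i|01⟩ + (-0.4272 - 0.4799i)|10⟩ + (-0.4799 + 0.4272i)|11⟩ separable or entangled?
Separable

Writing the state as a|00⟩ + b|01⟩ + c|10⟩ + d|11⟩, it is a product state iff ad − bc = 0.
Here (a, b, c, d) = (0.2953, -0.2953i, (-0.4272 - 0.4799i), (-0.4799 + 0.4272i)): ad − bc = (0.2953)(-0.4799 + 0.4272i) − (-0.2953i)(-0.4272 - 0.4799i) = 0, so the state is separable.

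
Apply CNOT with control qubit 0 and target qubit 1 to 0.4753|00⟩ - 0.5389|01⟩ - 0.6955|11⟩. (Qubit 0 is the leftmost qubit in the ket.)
0.4753|00⟩ - 0.5389|01⟩ - 0.6955|10⟩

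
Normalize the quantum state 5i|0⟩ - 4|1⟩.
0.7809i|0⟩ - 0.6247|1⟩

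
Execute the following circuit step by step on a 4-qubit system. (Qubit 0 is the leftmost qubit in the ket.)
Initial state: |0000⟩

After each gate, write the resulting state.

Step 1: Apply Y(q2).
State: i|0010⟩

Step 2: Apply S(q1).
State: i|0010⟩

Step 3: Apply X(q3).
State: i|0011⟩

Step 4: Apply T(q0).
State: i|0011⟩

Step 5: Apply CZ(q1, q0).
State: i|0011⟩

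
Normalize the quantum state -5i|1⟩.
-i|1⟩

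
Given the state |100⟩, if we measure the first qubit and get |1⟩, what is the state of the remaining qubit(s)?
|00⟩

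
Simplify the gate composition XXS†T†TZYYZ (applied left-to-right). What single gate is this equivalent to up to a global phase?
S†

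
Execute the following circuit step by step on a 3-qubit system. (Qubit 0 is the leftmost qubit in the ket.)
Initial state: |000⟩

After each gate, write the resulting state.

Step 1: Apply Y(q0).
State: i|100⟩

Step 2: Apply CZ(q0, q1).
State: i|100⟩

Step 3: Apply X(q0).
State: i|000⟩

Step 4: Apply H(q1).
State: (1/√2)i|000⟩ + (1/√2)i|010⟩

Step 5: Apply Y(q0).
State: -1/√2|100⟩ - 1/√2|110⟩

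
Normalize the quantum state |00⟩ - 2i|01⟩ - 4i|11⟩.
0.2182|00⟩ - 0.4364i|01⟩ - 0.8729i|11⟩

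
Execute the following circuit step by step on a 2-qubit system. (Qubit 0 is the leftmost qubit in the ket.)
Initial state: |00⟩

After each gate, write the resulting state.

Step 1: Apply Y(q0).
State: i|10⟩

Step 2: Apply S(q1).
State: i|10⟩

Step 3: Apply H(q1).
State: (1/√2)i|10⟩ + (1/√2)i|11⟩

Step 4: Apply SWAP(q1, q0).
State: (1/√2)i|01⟩ + (1/√2)i|11⟩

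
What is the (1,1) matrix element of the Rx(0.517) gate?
0.9668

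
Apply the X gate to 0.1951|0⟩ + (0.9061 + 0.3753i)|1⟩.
(0.9061 + 0.3753i)|0⟩ + 0.1951|1⟩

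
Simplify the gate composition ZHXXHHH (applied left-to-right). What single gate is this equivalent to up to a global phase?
Z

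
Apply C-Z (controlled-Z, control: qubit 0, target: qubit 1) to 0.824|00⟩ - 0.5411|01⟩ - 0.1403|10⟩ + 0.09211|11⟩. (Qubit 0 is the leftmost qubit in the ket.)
0.824|00⟩ - 0.5411|01⟩ - 0.1403|10⟩ - 0.09211|11⟩

C-Z leaves the control-|0⟩ kets |00⟩, |01⟩ unchanged and applies Z to qubit 1 on the control-|1⟩ pair (|10⟩, |11⟩).
Z = [[1, 0], [0, -1]].
With a = amp(|10⟩) = -0.1403 and b = amp(|11⟩) = 0.09211:
new amp(|10⟩) = (1)·a = -0.1403
new amp(|11⟩) = (-1)·b = -0.09211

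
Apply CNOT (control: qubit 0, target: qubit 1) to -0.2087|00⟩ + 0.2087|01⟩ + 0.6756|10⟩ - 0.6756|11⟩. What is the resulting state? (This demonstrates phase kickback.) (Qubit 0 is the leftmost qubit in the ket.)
-0.2087|00⟩ + 0.2087|01⟩ - 0.6756|10⟩ + 0.6756|11⟩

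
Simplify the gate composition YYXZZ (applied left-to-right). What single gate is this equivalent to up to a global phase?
X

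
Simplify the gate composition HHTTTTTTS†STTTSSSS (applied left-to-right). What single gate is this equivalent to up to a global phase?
T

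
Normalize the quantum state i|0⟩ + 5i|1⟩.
0.1961i|0⟩ + 0.9806i|1⟩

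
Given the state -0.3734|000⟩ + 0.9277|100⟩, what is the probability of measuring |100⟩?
0.8606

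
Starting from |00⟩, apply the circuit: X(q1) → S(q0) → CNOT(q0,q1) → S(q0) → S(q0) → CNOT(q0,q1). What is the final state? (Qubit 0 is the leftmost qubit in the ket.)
|01⟩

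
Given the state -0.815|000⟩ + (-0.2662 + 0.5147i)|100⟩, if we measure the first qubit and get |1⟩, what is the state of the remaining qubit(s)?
(-0.4594 + 0.8882i)|00⟩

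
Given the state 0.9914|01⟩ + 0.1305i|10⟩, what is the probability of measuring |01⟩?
0.9829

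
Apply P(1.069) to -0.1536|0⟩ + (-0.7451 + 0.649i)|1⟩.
-0.1536|0⟩ + (-0.9274 - 0.3411i)|1⟩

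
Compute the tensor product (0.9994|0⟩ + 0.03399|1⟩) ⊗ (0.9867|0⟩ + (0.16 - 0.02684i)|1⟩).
0.9861|00⟩ + (0.1599 - 0.02682i)|01⟩ + 0.03354|10⟩ + (0.005438 - 0.0009123i)|11⟩

amp(|b₁b₂…⟩) = product of the factor amplitudes for bits b₁, b₂, …; only kets whose every factor amplitude is nonzero survive.
|00⟩: (0.9994)(0.9867) = 0.9861
|01⟩: (0.9994)(0.16 - 0.02684i) = (0.1599 - 0.02682i)
|10⟩: (0.03399)(0.9867) = 0.03354
|11⟩: (0.03399)(0.16 - 0.02684i) = (0.005438 - 0.0009123i)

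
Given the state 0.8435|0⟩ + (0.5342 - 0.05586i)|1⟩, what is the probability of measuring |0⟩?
0.7115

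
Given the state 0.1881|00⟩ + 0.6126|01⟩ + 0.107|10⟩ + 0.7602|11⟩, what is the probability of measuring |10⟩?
0.01145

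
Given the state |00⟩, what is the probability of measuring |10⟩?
0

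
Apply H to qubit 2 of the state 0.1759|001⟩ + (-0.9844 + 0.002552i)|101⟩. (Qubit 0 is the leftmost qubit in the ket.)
0.1244|000⟩ - 0.1244|001⟩ + (-0.6961 + 0.001805i)|100⟩ + (0.6961 - 0.001805i)|101⟩

H on qubit 2 mixes each pair of kets that differ only in qubit 2: amplitudes (a, b) of (|…0…⟩, |…1…⟩) become ((a + b)/√2, (a − b)/√2). Kets absent from the input have amplitude 0.
(|000⟩, |001⟩): (a, b) = (0, 0.1759) → (0.1244, -0.1244)
(|100⟩, |101⟩): (a, b) = (0, (-0.9844 + 0.002552i)) → ((-0.6961 + 0.001805i), (0.6961 - 0.001805i))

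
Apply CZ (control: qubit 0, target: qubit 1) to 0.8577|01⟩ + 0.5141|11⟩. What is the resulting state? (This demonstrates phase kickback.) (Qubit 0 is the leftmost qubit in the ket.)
0.8577|01⟩ - 0.5141|11⟩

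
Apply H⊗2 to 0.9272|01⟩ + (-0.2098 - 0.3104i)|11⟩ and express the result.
(0.3587 - 0.1552i)|00⟩ + (-0.3587 + 0.1552i)|01⟩ + (0.5685 + 0.1552i)|10⟩ + (-0.5685 - 0.1552i)|11⟩

H⊗2 gives amp(|y⟩) = (1/2) Σ_x (−1)^(x·y) amp(|x⟩), where x·y is the number of positions in which both x and y have a 1.
|00⟩: (0.9272 + (-0.2098 - 0.3104i))/2 = (0.3587 - 0.1552i)
|01⟩: (-0.9272 - (-0.2098 - 0.3104i))/2 = (-0.3587 + 0.1552i)
|10⟩: (0.9272 - (-0.2098 - 0.3104i))/2 = (0.5685 + 0.1552i)
|11⟩: (-0.9272 + (-0.2098 - 0.3104i))/2 = (-0.5685 - 0.1552i)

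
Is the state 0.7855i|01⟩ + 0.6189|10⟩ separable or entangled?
Entangled

Writing the state as a|00⟩ + b|01⟩ + c|10⟩ + d|11⟩, it is a product state iff ad − bc = 0.
Here (a, b, c, d) = (0, 0.7855i, 0.6189, 0): ad − bc = (0)(0) − (0.7855i)(0.6189) = -0.4861i ≠ 0, so the state is entangled.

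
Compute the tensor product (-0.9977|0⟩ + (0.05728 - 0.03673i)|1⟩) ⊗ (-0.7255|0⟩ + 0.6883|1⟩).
0.7238|00⟩ - 0.6867|01⟩ + (-0.04156 + 0.02665i)|10⟩ + (0.03943 - 0.02528i)|11⟩

amp(|b₁b₂…⟩) = product of the factor amplitudes for bits b₁, b₂, …; only kets whose every factor amplitude is nonzero survive.
|00⟩: (-0.9977)(-0.7255) = 0.7238
|01⟩: (-0.9977)(0.6883) = -0.6867
|10⟩: (0.05728 - 0.03673i)(-0.7255) = (-0.04156 + 0.02665i)
|11⟩: (0.05728 - 0.03673i)(0.6883) = (0.03943 - 0.02528i)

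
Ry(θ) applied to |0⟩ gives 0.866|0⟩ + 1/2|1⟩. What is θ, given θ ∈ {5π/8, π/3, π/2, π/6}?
π/3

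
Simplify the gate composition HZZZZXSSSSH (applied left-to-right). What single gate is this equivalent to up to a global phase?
Z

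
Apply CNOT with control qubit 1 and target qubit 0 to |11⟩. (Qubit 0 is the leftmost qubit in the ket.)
|01⟩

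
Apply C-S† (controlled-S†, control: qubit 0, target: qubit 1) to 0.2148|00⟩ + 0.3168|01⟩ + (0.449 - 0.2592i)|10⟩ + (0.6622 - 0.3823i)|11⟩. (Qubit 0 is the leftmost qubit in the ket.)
0.2148|00⟩ + 0.3168|01⟩ + (0.449 - 0.2592i)|10⟩ + (-0.3823 - 0.6622i)|11⟩

C-S† leaves the control-|0⟩ kets |00⟩, |01⟩ unchanged and applies S† to qubit 1 on the control-|1⟩ pair (|10⟩, |11⟩).
S† = [[1, 0], [0, -i]].
With a = amp(|10⟩) = (0.449 - 0.2592i) and b = amp(|11⟩) = (0.6622 - 0.3823i):
new amp(|10⟩) = (1)·a = (0.449 - 0.2592i)
new amp(|11⟩) = (-i)·b = (-0.3823 - 0.6622i)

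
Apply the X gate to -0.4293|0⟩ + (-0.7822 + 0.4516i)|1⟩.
(-0.7822 + 0.4516i)|0⟩ - 0.4293|1⟩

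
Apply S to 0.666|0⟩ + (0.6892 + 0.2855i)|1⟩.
0.666|0⟩ + (-0.2855 + 0.6892i)|1⟩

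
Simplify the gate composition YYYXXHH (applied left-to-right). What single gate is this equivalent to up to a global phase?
Y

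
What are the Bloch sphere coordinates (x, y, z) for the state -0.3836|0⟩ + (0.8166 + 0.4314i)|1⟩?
(-0.6265, -0.331, -0.7058)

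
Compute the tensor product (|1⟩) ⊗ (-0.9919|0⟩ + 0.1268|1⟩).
-0.9919|10⟩ + 0.1268|11⟩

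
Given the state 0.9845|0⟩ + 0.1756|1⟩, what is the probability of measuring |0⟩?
0.9692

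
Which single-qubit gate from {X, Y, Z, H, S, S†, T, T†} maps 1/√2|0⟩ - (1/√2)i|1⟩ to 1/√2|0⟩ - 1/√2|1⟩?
S†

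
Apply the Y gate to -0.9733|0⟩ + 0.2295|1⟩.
-0.2295i|0⟩ - 0.9733i|1⟩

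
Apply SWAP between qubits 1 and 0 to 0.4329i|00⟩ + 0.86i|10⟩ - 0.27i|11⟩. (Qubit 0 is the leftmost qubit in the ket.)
0.4329i|00⟩ + 0.86i|01⟩ - 0.27i|11⟩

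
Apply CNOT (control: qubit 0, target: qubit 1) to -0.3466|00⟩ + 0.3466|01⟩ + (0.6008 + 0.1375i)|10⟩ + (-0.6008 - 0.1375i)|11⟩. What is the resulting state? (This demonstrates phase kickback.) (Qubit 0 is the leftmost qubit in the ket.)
-0.3466|00⟩ + 0.3466|01⟩ + (-0.6008 - 0.1375i)|10⟩ + (0.6008 + 0.1375i)|11⟩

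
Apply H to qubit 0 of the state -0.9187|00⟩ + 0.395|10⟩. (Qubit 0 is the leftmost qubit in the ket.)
-0.3703|00⟩ - 0.9289|10⟩

H on qubit 0 mixes each pair of kets that differ only in qubit 0: amplitudes (a, b) of (|…0…⟩, |…1…⟩) become ((a + b)/√2, (a − b)/√2). Kets absent from the input have amplitude 0.
(|00⟩, |10⟩): (a, b) = (-0.9187, 0.395) → (-0.3703, -0.9289)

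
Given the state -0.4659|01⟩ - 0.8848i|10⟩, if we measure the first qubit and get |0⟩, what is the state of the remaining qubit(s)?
-|1⟩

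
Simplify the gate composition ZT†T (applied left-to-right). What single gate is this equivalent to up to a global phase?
Z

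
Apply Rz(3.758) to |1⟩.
(-0.3033 + 0.9529i)|1⟩

Rz(3.758) = [[e^(−iθ/2), 0], [0, e^(iθ/2)]] with e^(±iθ/2) = cos(θ/2) ± i·sin(θ/2); θ = 3.758, cos(θ/2) ≈ -0.303347, sin(θ/2) ≈ 0.95288.
With a = amp(|0⟩) = 0 and b = amp(|1⟩) = 1:
new amp(|0⟩) = (-0.303347 - 0.95288i)·a = 0
new amp(|1⟩) = (-0.303347 + 0.95288i)·b = (-0.3033 + 0.9529i)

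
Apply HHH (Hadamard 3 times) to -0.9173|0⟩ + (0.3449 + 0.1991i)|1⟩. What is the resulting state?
(-0.4047 + 0.1408i)|0⟩ + (-0.8925 - 0.1408i)|1⟩

H² = I, so H^3 = H: a single Hadamard. With (a, b) = (-0.9173, (0.3449 + 0.1991i)), H gives ((a + b)/√2, (a − b)/√2) = ((-0.4047 + 0.1408i), (-0.8925 - 0.1408i)).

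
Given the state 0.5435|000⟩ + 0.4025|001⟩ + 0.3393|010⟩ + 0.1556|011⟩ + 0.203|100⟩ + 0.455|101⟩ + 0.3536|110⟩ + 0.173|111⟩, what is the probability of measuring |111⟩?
0.02993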